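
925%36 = 25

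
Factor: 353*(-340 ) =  - 120020=-2^2*5^1*17^1 * 353^1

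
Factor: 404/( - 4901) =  - 2^2*13^( - 2)*29^( - 1 )*101^1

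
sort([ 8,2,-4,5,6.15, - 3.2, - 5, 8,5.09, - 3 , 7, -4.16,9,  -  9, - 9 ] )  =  [ - 9, - 9,-5, - 4.16, - 4, - 3.2,- 3, 2,5 , 5.09,6.15,7,8,8,  9 ]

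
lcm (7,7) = 7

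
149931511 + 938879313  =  1088810824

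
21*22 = 462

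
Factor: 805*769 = 619045 = 5^1*7^1 *23^1*769^1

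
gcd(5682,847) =1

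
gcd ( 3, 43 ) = 1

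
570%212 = 146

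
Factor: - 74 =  - 2^1*37^1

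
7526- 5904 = 1622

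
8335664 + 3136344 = 11472008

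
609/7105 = 3/35=0.09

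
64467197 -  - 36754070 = 101221267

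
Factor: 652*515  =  2^2*5^1*103^1*163^1 = 335780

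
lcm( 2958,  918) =26622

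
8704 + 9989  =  18693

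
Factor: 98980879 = 127^1*779377^1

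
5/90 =1/18=0.06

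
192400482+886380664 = 1078781146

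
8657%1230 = 47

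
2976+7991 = 10967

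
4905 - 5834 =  - 929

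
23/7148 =23/7148 = 0.00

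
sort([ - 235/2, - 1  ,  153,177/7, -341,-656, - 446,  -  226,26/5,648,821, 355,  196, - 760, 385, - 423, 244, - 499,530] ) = [ - 760, - 656,-499,  -  446, - 423,-341, - 226, - 235/2, - 1,26/5,177/7 , 153, 196, 244, 355,385, 530,  648, 821 ] 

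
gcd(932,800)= 4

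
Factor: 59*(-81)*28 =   -  2^2*3^4*7^1*59^1 = - 133812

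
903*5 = 4515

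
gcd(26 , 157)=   1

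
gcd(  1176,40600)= 56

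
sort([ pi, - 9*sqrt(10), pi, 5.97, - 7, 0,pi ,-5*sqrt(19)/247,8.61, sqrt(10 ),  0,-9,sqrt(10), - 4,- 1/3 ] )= [ -9*sqrt(10), - 9, - 7, - 4,  -  1/3, - 5*sqrt(19 )/247,0,0,  pi,pi, pi, sqrt(10 ),sqrt(10), 5.97,8.61] 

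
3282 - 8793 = -5511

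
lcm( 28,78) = 1092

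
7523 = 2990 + 4533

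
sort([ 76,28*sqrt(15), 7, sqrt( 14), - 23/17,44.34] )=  [ - 23/17, sqrt( 14), 7, 44.34, 76,28*sqrt( 15 )] 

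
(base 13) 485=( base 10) 785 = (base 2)1100010001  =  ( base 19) 236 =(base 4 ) 30101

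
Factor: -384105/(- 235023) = 128035/78341 =5^1*29^1* 883^1*78341^(-1)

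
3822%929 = 106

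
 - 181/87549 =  - 1 + 87368/87549 = - 0.00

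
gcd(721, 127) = 1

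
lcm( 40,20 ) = 40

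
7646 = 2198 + 5448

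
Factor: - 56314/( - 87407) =2^1 * 37^1*761^1*87407^(- 1)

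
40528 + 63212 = 103740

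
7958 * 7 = 55706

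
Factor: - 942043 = - 942043^1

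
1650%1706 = 1650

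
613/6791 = 613/6791=   0.09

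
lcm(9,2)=18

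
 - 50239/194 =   -  259 + 7/194 = -258.96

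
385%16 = 1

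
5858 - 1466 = 4392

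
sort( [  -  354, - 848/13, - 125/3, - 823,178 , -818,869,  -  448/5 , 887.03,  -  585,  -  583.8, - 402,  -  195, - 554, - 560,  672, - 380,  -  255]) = [ - 823, - 818,  -  585, - 583.8,-560 ,  -  554 , - 402, - 380 ,- 354,- 255, -195,-448/5,  -  848/13,  -  125/3, 178,672, 869,887.03]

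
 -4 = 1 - 5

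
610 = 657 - 47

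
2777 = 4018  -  1241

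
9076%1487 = 154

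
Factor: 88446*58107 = 2^1*3^2*7^1 *2767^1*  14741^1 = 5139331722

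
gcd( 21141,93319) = 1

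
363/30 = 12 + 1/10 = 12.10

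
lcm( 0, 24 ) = 0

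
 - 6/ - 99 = 2/33= 0.06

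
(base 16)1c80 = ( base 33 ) 6N3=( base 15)2266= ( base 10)7296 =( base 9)11006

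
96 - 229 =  - 133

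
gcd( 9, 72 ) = 9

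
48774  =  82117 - 33343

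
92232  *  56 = 5164992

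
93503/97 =963 + 92/97 = 963.95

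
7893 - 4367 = 3526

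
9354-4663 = 4691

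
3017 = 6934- 3917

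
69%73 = 69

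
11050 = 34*325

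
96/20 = 24/5=4.80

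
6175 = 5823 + 352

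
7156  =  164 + 6992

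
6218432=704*8833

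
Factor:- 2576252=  - 2^2*7^1*92009^1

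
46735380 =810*57698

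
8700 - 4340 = 4360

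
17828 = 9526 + 8302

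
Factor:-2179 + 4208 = 2029^1=2029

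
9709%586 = 333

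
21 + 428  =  449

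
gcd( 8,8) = 8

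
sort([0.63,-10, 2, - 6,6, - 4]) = [ - 10, - 6 , - 4, 0.63,2,  6]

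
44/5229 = 44/5229 = 0.01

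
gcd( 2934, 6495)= 3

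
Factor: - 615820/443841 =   -  2^2*3^ ( - 1) * 5^1*41^1*197^(- 1)  =  - 820/591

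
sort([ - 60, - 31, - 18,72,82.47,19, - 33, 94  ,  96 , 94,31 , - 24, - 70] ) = [ -70,-60, - 33, - 31, - 24, - 18,19 , 31,72,82.47,94,  94 , 96]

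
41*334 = 13694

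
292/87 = 292/87 = 3.36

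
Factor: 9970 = 2^1*5^1*997^1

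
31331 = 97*323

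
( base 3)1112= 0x29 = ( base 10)41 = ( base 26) 1F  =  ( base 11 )38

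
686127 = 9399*73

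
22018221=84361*261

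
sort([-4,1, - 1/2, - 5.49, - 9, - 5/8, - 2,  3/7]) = [ - 9, - 5.49, - 4,  -  2, - 5/8, - 1/2,3/7,1 ] 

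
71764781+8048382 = 79813163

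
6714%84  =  78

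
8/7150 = 4/3575 = 0.00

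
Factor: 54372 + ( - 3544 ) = 2^2*97^1*131^1 = 50828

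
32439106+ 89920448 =122359554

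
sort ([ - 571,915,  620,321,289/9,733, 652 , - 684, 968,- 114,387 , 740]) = [ - 684, - 571, - 114,289/9,321, 387,620,652,733,740, 915,968] 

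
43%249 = 43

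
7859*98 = 770182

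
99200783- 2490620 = 96710163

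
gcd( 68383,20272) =7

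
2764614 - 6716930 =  - 3952316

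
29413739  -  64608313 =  - 35194574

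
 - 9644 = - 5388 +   -  4256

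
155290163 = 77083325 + 78206838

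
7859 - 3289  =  4570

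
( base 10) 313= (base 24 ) D1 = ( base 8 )471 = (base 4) 10321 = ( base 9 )377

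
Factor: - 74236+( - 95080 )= - 169316  =  - 2^2*7^1*6047^1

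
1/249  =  1/249= 0.00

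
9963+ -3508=6455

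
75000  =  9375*8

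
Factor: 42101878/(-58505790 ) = -3007277/4178985 = -3^( - 1) * 5^( - 1)*7^2*13^1*23^( - 1 )*4721^1*12113^( - 1) 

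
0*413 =0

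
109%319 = 109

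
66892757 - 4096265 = 62796492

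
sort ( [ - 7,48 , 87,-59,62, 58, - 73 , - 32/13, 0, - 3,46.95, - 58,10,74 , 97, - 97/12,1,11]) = [ - 73, - 59, - 58, -97/12, - 7, - 3, - 32/13,  0,1, 10 , 11 , 46.95,48,58,  62,74, 87,97 ] 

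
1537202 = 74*20773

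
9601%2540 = 1981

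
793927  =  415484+378443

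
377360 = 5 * 75472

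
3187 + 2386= 5573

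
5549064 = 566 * 9804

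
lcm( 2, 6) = 6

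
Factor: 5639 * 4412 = 2^2*1103^1 * 5639^1 = 24879268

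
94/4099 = 94/4099= 0.02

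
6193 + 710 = 6903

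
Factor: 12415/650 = 191/10 = 2^( - 1 )*5^( - 1 )*191^1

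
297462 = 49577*6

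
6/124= 3/62  =  0.05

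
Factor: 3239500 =2^2 *5^3* 11^1*19^1  *31^1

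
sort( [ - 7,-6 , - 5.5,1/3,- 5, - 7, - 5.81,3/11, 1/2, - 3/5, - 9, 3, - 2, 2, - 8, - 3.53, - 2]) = [ - 9,-8, - 7, - 7,  -  6, - 5.81, - 5.5, - 5, - 3.53, - 2, - 2, - 3/5,3/11,1/3,1/2,2,3] 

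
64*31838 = 2037632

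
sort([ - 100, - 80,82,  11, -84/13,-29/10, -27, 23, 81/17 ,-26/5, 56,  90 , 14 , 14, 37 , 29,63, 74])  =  [ - 100, - 80 ,-27, - 84/13, -26/5 ,-29/10, 81/17,11, 14,14,23, 29,  37, 56,63,74 , 82, 90] 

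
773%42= 17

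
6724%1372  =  1236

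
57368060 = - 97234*( - 590 ) 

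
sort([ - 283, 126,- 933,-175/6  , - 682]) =[ - 933 , -682, - 283, -175/6, 126 ] 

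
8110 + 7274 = 15384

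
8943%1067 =407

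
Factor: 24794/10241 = 46/19=2^1 * 19^( - 1) *23^1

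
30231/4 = 7557 + 3/4  =  7557.75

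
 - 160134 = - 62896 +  - 97238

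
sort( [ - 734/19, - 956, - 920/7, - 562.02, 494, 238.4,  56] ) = [ - 956, - 562.02, - 920/7, -734/19,56,238.4,494] 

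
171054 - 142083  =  28971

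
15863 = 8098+7765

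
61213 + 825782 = 886995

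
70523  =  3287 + 67236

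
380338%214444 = 165894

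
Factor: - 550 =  - 2^1*5^2*11^1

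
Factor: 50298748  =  2^2*12574687^1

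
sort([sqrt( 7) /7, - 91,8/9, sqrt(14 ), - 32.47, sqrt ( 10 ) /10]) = [ - 91, - 32.47,sqrt( 10 ) /10,sqrt( 7) /7, 8/9,sqrt( 14 )]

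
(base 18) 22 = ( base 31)17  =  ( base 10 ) 38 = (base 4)212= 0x26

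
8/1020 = 2/255 = 0.01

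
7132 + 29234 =36366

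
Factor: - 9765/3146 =  -  2^( - 1 ) * 3^2*5^1 * 7^1*11^( - 2) * 13^( - 1 )*31^1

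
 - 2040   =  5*( - 408)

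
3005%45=35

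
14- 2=12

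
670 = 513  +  157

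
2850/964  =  1425/482 = 2.96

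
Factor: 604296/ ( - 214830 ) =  - 2^2*5^( - 1 )*31^( - 1)*109^1 = - 436/155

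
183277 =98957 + 84320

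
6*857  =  5142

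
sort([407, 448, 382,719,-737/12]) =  [  -  737/12 , 382, 407,448,719]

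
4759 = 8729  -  3970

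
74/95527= 74/95527 = 0.00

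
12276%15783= 12276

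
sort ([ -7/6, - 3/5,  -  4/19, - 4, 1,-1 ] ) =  [ -4, -7/6, - 1, - 3/5,-4/19, 1] 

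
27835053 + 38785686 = 66620739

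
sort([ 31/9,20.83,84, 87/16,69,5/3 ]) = [ 5/3, 31/9, 87/16,20.83,  69,84 ] 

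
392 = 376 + 16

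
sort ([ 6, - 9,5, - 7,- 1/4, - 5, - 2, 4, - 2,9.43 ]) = [-9, - 7, - 5, - 2, - 2,- 1/4, 4, 5, 6,  9.43]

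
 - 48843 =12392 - 61235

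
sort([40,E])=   [ E , 40]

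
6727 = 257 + 6470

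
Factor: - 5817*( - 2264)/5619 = 2^3*7^1*277^1*283^1*1873^( - 1 ) = 4389896/1873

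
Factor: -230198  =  -2^1*115099^1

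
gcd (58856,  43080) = 8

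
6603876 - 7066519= -462643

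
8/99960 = 1/12495 = 0.00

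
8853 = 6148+2705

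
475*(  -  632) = - 300200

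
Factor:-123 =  - 3^1 * 41^1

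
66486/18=11081/3 = 3693.67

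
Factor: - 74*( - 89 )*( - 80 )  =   - 526880= - 2^5*5^1*37^1 * 89^1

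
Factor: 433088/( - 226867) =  - 2^6*29^( - 1)*67^1 *101^1 * 7823^( - 1)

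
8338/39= 8338/39 = 213.79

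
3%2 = 1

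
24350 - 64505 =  - 40155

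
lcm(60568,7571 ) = 60568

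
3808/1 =3808 = 3808.00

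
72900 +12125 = 85025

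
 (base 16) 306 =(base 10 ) 774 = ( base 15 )369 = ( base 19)22e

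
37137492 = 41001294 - 3863802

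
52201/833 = 52201/833  =  62.67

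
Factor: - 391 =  - 17^1*23^1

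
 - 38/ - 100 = 19/50 = 0.38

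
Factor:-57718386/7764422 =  - 28859193/3882211 = -3^3*11^1*1123^( - 1)*3457^(-1)*97169^1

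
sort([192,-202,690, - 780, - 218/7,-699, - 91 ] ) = [ - 780, - 699 ,-202 , - 91,- 218/7, 192,690 ]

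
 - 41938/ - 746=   20969/373 =56.22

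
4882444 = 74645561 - 69763117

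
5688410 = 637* 8930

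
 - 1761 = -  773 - 988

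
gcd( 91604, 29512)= 4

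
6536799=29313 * 223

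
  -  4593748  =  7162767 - 11756515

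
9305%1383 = 1007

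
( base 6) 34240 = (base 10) 4848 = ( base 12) 2980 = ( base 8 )11360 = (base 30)5bi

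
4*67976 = 271904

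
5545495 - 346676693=-341131198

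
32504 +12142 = 44646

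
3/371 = 3/371  =  0.01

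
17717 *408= 7228536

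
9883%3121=520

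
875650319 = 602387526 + 273262793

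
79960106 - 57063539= 22896567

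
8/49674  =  4/24837 = 0.00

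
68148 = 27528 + 40620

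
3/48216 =1/16072 = 0.00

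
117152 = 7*16736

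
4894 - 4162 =732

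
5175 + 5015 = 10190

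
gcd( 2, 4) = 2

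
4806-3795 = 1011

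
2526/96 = 26 + 5/16  =  26.31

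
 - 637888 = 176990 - 814878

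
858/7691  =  858/7691=0.11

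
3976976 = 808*4922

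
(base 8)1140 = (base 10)608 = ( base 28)lk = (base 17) 21D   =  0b1001100000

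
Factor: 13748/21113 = 28/43=2^2 *7^1 * 43^( -1)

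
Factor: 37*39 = 1443 = 3^1*13^1*37^1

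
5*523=2615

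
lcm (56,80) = 560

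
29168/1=29168 =29168.00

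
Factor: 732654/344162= 3^2*7^( - 1 )*61^( - 1 )*101^1 = 909/427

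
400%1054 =400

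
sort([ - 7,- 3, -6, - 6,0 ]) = [-7,-6, - 6, - 3,0] 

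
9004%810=94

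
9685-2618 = 7067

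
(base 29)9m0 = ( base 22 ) gl1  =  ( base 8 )20017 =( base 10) 8207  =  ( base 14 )2DC3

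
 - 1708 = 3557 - 5265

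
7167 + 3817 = 10984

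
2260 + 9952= 12212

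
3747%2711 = 1036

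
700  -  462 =238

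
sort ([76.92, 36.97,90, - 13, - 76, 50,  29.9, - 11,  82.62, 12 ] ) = [ - 76,  -  13, - 11,12,29.9,36.97,50,76.92,82.62,90 ]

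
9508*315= 2995020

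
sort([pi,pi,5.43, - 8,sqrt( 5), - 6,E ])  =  [ - 8, - 6, sqrt(5) , E, pi, pi,  5.43]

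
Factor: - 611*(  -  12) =7332=2^2*3^1*13^1*47^1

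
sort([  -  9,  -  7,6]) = [ - 9, - 7, 6]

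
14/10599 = 14/10599 = 0.00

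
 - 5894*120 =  - 707280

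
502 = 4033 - 3531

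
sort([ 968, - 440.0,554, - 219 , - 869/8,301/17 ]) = [ - 440.0,  -  219,- 869/8,301/17, 554, 968]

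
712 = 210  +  502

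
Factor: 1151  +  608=1759^1 = 1759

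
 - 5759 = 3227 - 8986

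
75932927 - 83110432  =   - 7177505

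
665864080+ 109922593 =775786673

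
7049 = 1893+5156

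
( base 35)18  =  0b101011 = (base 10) 43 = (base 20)23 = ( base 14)31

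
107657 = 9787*11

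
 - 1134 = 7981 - 9115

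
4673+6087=10760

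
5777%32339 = 5777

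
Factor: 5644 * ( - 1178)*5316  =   - 35344127712 = - 2^5 * 3^1*17^1 *19^1*31^1*83^1*443^1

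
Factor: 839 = 839^1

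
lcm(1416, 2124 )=4248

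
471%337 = 134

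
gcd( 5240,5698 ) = 2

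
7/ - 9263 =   -  1 + 9256/9263  =  - 0.00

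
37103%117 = 14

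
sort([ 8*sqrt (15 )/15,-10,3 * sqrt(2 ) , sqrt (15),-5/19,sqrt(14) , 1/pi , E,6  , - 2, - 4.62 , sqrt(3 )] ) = [ - 10,-4.62,-2,-5/19,1/pi,sqrt(3), 8*sqrt(15 )/15,E, sqrt(14),  sqrt ( 15 ),3*sqrt (2) , 6]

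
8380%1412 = 1320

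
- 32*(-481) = 15392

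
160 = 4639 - 4479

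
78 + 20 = 98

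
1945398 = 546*3563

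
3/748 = 3/748 = 0.00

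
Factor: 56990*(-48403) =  - 2758486970 = - 2^1*5^1*41^1*97^1 * 139^1*499^1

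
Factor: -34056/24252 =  - 66/47 = - 2^1 * 3^1*11^1*47^ ( - 1 )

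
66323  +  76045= 142368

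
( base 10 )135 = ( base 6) 343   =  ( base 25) 5A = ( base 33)43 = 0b10000111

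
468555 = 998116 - 529561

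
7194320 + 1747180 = 8941500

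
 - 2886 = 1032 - 3918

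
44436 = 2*22218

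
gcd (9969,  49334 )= 1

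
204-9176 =-8972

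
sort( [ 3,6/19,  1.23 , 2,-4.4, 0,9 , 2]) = [ - 4.4, 0,  6/19 , 1.23,2, 2,3,9]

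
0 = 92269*0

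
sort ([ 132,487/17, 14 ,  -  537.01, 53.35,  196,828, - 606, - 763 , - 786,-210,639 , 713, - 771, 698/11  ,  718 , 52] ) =[ - 786, - 771  , - 763, - 606, - 537.01,-210 , 14 , 487/17 , 52,53.35,698/11,132, 196 , 639, 713,  718 , 828]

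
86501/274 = 86501/274 = 315.70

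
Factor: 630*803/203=72270/29 = 2^1*3^2*5^1*11^1*29^( - 1)*73^1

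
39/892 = 39/892 = 0.04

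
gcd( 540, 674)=2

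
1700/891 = 1  +  809/891 = 1.91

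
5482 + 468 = 5950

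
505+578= 1083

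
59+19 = 78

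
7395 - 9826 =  - 2431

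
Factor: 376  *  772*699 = 202900128 = 2^5*3^1*47^1*193^1*233^1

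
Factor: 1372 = 2^2 * 7^3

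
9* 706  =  6354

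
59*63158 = 3726322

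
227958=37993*6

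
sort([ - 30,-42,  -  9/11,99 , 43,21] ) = [-42 , - 30, -9/11, 21,43,99] 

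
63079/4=15769 + 3/4 = 15769.75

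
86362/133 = 86362/133 = 649.34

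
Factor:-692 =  - 2^2 * 173^1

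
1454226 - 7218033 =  - 5763807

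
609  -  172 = 437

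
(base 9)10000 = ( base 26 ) 9i9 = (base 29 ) 7N7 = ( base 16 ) 19A1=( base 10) 6561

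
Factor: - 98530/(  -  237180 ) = 167/402 =2^(-1)*3^( - 1) * 67^( - 1)*167^1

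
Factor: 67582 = 2^1 * 33791^1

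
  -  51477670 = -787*65410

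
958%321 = 316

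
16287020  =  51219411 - 34932391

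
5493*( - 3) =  - 16479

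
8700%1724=80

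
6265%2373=1519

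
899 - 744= 155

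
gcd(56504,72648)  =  8072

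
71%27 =17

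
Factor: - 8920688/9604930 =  - 2^3*5^( - 1 )*7^1*23^1*3463^1*960493^( - 1) = - 4460344/4802465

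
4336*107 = 463952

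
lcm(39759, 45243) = 1312047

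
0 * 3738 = 0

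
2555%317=19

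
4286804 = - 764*( - 5611 )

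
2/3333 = 2/3333 = 0.00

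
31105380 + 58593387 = 89698767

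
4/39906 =2/19953 = 0.00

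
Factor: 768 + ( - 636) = 2^2* 3^1 *11^1 = 132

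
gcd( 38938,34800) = 2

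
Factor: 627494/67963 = 674/73 = 2^1  *73^ (-1)  *  337^1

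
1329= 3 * 443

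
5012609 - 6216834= - 1204225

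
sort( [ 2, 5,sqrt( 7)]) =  [2,sqrt(7), 5] 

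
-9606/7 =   -  9606/7 = - 1372.29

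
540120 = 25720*21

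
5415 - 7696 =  - 2281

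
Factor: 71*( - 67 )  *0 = 0^1 = 0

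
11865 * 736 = 8732640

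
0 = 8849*0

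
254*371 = 94234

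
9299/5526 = 9299/5526 = 1.68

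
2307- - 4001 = 6308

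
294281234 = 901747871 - 607466637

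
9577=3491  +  6086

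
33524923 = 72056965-38532042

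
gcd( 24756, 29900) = 4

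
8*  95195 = 761560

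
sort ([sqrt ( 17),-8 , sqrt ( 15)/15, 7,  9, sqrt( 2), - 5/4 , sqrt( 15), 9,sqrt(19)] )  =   [ - 8,-5/4, sqrt(15 ) /15,sqrt(2), sqrt( 15), sqrt( 17 ) , sqrt( 19), 7, 9 , 9 ] 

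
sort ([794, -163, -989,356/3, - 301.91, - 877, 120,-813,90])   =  [ - 989, - 877,-813, - 301.91, - 163, 90,356/3,120,794]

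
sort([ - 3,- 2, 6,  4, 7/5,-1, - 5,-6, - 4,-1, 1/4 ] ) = [ - 6,  -  5,-4,-3, - 2,-1, -1, 1/4, 7/5, 4, 6]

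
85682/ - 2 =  - 42841/1 = - 42841.00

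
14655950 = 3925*3734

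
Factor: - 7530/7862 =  - 3^1*5^1*251^1*3931^( - 1)=- 3765/3931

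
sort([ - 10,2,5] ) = [ - 10,  2, 5]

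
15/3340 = 3/668=0.00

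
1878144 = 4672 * 402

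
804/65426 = 402/32713=0.01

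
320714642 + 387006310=707720952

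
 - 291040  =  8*( -36380 ) 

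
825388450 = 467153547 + 358234903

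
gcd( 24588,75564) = 36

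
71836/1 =71836 = 71836.00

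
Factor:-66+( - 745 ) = - 811^1= - 811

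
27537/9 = 3059 + 2/3 =3059.67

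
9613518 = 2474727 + 7138791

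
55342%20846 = 13650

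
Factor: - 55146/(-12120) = 91/20= 2^ (-2 )*5^( - 1 )*7^1*13^1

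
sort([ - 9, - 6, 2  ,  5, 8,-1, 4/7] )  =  [-9, - 6,  -  1,4/7,2,  5,8 ]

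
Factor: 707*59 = 41713 = 7^1 * 59^1*101^1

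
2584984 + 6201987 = 8786971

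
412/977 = 412/977 =0.42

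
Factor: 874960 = 2^4 * 5^1*10937^1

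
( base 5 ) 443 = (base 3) 11120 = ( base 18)6F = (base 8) 173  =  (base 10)123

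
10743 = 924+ 9819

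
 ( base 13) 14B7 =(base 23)5ga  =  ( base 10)3023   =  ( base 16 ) BCF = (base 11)22A9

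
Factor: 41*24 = 984 = 2^3*3^1*41^1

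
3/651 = 1/217 = 0.00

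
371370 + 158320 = 529690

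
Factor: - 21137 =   -  23^1*919^1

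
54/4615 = 54/4615 = 0.01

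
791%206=173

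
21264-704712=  -683448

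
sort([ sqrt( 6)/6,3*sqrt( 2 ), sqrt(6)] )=[ sqrt( 6)/6,sqrt( 6),3*sqrt ( 2) ] 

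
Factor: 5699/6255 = 3^( - 2)*5^( - 1 ) * 41^1 = 41/45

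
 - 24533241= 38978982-63512223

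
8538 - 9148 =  - 610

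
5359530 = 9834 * 545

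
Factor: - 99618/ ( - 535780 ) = 2^(-1) * 3^1 * 5^(  -  1 ) * 7^( -1)*43^(-1) *89^( - 1) * 16603^1 = 49809/267890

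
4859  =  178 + 4681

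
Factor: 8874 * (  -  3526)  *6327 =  - 197970083748 = - 2^2*3^4*17^1*19^1*29^1*37^1* 41^1*43^1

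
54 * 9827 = 530658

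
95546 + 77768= 173314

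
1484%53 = 0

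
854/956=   427/478=0.89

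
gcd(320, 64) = 64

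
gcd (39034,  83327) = 1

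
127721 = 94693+33028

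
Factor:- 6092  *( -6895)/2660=19^(-1 )*197^1*1523^1 = 300031/19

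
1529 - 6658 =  - 5129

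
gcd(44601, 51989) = 1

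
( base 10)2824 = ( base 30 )344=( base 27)3NG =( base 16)B08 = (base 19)7FC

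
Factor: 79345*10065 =3^1*5^2  *7^1 * 11^1*61^1*2267^1 = 798607425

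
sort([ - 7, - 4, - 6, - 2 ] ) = [ - 7, - 6, - 4, - 2]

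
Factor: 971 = 971^1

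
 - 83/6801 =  - 83/6801=-0.01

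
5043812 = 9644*523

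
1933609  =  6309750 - 4376141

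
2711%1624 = 1087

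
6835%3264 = 307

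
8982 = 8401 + 581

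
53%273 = 53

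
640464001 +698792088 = 1339256089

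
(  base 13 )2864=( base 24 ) a2k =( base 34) 51e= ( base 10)5828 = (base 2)1011011000100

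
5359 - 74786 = -69427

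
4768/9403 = 4768/9403 = 0.51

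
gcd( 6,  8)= 2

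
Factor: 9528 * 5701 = 2^3*3^1* 397^1* 5701^1 = 54319128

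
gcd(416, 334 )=2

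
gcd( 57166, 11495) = 1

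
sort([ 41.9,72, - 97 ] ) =[ - 97,41.9,72] 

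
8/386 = 4/193 = 0.02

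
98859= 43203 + 55656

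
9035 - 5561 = 3474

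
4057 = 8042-3985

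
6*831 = 4986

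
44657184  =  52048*858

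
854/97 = 8 + 78/97 = 8.80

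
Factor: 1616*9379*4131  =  62611352784 =2^4*3^5*17^1 * 83^1*101^1*113^1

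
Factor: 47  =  47^1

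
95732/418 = 47866/209 = 229.02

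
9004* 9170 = 82566680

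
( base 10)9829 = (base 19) 1846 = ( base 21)1161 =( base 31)a72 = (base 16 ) 2665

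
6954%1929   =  1167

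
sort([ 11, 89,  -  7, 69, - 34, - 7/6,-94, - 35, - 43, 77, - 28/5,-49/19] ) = [  -  94,-43, - 35,-34, - 7, - 28/5, - 49/19 ,-7/6,11,69, 77, 89 ] 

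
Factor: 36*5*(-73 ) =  - 13140 = - 2^2*3^2*5^1*73^1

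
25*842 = 21050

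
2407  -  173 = 2234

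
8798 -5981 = 2817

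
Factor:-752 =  - 2^4*47^1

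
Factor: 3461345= 5^1*692269^1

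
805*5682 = 4574010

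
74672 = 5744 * 13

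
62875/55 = 12575/11 = 1143.18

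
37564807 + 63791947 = 101356754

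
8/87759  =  8/87759 =0.00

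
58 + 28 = 86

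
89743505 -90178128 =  - 434623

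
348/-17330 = -174/8665 = - 0.02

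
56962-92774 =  - 35812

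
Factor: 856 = 2^3*107^1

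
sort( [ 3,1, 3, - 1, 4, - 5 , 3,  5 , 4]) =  [ - 5, - 1, 1, 3, 3,3 , 4, 4,  5 ]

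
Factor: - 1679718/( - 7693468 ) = 2^ ( - 1 )  *  3^1*29^(  -  2)*71^1*2287^( - 1)*3943^1=839859/3846734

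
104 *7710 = 801840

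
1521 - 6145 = -4624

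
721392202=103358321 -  - 618033881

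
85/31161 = 5/1833 = 0.00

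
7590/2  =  3795 = 3795.00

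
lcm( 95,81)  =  7695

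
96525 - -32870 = 129395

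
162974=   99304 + 63670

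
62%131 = 62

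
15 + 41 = 56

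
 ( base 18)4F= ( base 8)127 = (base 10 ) 87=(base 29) 30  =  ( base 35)2h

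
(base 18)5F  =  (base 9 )126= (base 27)3o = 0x69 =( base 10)105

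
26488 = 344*77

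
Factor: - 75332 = -2^2*37^1*509^1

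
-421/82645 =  - 1  +  82224/82645 = -0.01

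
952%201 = 148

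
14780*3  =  44340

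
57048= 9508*6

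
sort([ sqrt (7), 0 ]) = [ 0, sqrt( 7 )]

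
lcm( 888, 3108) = 6216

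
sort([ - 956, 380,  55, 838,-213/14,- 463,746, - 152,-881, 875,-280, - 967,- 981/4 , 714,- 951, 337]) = [ - 967, -956, - 951,-881,-463 , - 280, - 981/4, - 152, - 213/14, 55,337, 380,714,746, 838, 875]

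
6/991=6/991 = 0.01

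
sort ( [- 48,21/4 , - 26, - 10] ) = [ - 48, - 26,  -  10, 21/4] 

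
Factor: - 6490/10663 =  - 2^1*5^1*11^1*59^1*10663^( - 1)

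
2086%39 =19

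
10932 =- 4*(  -  2733)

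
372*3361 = 1250292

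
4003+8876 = 12879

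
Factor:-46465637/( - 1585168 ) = 2^ (-4) * 13^(-1)* 6637^1*7001^1*7621^( - 1)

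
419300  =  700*599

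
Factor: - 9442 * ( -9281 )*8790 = 2^2 * 3^1 * 5^1 * 293^1 * 4721^1 * 9281^1 = 770278265580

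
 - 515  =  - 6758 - - 6243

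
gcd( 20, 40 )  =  20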